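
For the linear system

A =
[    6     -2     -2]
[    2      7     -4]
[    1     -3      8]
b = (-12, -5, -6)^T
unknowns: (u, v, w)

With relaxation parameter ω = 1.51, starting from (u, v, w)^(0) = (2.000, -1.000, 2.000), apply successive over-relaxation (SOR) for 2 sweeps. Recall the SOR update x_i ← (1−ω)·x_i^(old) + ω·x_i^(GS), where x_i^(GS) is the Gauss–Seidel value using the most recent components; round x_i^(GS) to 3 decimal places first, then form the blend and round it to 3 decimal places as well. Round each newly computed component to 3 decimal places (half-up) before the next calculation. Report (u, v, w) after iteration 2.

(0.152, -2.483, -2.584)

Iteration 1:
  u: GS value = (-12 - (-2)·-1.000 - (-2)·2.000) / (6) = -1.667;  u ← (1−ω)·2.000 + ω·-1.667 = -3.537
  v: GS value = (-5 - (2)·-3.537 - (-4)·2.000) / (7) = 1.439;  v ← (1−ω)·-1.000 + ω·1.439 = 2.683
  w: GS value = (-6 - (1)·-3.537 - (-3)·2.683) / (8) = 0.698;  w ← (1−ω)·2.000 + ω·0.698 = 0.034
Iteration 2:
  u: GS value = (-12 - (-2)·2.683 - (-2)·0.034) / (6) = -1.094;  u ← (1−ω)·-3.537 + ω·-1.094 = 0.152
  v: GS value = (-5 - (2)·0.152 - (-4)·0.034) / (7) = -0.738;  v ← (1−ω)·2.683 + ω·-0.738 = -2.483
  w: GS value = (-6 - (1)·0.152 - (-3)·-2.483) / (8) = -1.700;  w ← (1−ω)·0.034 + ω·-1.700 = -2.584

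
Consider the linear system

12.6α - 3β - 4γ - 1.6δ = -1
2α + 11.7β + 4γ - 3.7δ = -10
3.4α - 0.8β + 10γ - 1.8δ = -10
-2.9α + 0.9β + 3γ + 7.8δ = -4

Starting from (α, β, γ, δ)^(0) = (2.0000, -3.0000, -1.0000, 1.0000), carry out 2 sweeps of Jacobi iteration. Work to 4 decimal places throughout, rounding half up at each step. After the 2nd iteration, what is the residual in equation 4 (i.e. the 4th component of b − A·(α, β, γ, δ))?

-3.2860

Iteration 1:
  α = (-1 - (-3)·-3.0000 - (-4)·-1.0000 - (-1.6)·1.0000) / (12.6) = -0.9841
  β = (-10 - (2)·2.0000 - (4)·-1.0000 - (-3.7)·1.0000) / (11.7) = -0.5385
  γ = (-10 - (3.4)·2.0000 - (-0.8)·-3.0000 - (-1.8)·1.0000) / (10) = -1.7400
  δ = (-4 - (-2.9)·2.0000 - (0.9)·-3.0000 - (3)·-1.0000) / (7.8) = 0.9615
Iteration 2:
  α = (-1 - (-3)·-0.5385 - (-4)·-1.7400 - (-1.6)·0.9615) / (12.6) = -0.6379
  β = (-10 - (2)·-0.9841 - (4)·-1.7400 - (-3.7)·0.9615) / (11.7) = 0.2125
  γ = (-10 - (3.4)·-0.9841 - (-0.8)·-0.5385 - (-1.8)·0.9615) / (10) = -0.5354
  δ = (-4 - (-2.9)·-0.9841 - (0.9)·-0.5385 - (3)·-1.7400) / (7.8) = -0.1473
Residual b − A·x = (5.2978, -9.6139, -2.5723, -3.2860)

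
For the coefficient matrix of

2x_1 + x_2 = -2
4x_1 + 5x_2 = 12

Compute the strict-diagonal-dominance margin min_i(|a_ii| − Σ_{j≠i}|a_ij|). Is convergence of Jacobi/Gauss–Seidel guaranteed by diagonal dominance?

row 1: |2| − (1) = 1
row 2: |5| − (4) = 1
minimum over rows = 1 → strictly diagonally dominant (convergence guaranteed)

1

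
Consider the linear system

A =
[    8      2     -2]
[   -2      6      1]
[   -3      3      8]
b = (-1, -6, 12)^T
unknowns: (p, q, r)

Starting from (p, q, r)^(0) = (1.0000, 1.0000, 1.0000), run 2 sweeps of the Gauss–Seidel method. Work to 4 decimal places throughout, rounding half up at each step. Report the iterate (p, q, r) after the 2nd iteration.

Iteration 1:
  p = (-1 - (2)·1.0000 - (-2)·1.0000) / (8) = -0.1250
  q = (-6 - (-2)·-0.1250 - (1)·1.0000) / (6) = -1.2083
  r = (12 - (-3)·-0.1250 - (3)·-1.2083) / (8) = 1.9062
Iteration 2:
  p = (-1 - (2)·-1.2083 - (-2)·1.9062) / (8) = 0.6536
  q = (-6 - (-2)·0.6536 - (1)·1.9062) / (6) = -1.0998
  r = (12 - (-3)·0.6536 - (3)·-1.0998) / (8) = 2.1575

(0.6536, -1.0998, 2.1575)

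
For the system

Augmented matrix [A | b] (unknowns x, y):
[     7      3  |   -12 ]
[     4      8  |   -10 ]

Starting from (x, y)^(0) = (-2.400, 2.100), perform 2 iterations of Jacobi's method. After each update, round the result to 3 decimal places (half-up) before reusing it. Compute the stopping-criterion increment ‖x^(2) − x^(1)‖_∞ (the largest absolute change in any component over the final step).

Iteration 1:
  x = (-12 - (3)·2.100) / (7) = -2.614
  y = (-10 - (4)·-2.400) / (8) = -0.050
Iteration 2:
  x = (-12 - (3)·-0.050) / (7) = -1.693
  y = (-10 - (4)·-2.614) / (8) = 0.057
Change: (0.921, 0.107) → max |·| = 0.921

0.921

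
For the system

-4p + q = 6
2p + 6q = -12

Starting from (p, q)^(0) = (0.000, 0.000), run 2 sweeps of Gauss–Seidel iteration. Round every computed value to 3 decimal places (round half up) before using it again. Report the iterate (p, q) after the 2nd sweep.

(-1.875, -1.375)

Iteration 1:
  p = (6 - (1)·0.000) / (-4) = -1.500
  q = (-12 - (2)·-1.500) / (6) = -1.500
Iteration 2:
  p = (6 - (1)·-1.500) / (-4) = -1.875
  q = (-12 - (2)·-1.875) / (6) = -1.375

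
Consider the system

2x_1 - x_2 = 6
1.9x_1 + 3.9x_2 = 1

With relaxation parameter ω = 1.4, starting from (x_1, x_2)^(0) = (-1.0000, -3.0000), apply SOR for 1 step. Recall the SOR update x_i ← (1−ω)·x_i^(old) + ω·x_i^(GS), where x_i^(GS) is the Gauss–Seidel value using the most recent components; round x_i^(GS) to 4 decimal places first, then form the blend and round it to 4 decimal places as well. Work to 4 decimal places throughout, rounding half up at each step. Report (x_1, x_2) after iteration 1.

(2.5000, -0.1461)

Iteration 1:
  x_1: GS value = (6 - (-1)·-3.0000) / (2) = 1.5000;  x_1 ← (1−ω)·-1.0000 + ω·1.5000 = 2.5000
  x_2: GS value = (1 - (1.9)·2.5000) / (3.9) = -0.9615;  x_2 ← (1−ω)·-3.0000 + ω·-0.9615 = -0.1461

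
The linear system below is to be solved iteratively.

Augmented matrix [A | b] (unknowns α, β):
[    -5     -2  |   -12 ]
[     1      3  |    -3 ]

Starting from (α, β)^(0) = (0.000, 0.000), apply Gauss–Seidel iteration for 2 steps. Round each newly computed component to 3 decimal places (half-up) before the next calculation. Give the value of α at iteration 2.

3.120

Iteration 1:
  α = (-12 - (-2)·0.000) / (-5) = 2.400
  β = (-3 - (1)·2.400) / (3) = -1.800
Iteration 2:
  α = (-12 - (-2)·-1.800) / (-5) = 3.120
  β = (-3 - (1)·3.120) / (3) = -2.040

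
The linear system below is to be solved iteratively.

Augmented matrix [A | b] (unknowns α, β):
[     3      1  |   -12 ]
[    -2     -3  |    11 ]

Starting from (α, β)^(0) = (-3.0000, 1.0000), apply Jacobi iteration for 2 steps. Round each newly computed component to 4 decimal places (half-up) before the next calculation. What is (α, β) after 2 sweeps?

Iteration 1:
  α = (-12 - (1)·1.0000) / (3) = -4.3333
  β = (11 - (-2)·-3.0000) / (-3) = -1.6667
Iteration 2:
  α = (-12 - (1)·-1.6667) / (3) = -3.4444
  β = (11 - (-2)·-4.3333) / (-3) = -0.7778

(-3.4444, -0.7778)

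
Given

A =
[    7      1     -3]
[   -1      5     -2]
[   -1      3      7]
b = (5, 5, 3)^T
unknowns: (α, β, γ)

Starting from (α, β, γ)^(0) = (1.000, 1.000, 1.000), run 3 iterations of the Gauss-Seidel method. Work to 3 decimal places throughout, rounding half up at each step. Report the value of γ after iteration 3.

0.026

Iteration 1:
  α = (5 - (1)·1.000 - (-3)·1.000) / (7) = 1.000
  β = (5 - (-1)·1.000 - (-2)·1.000) / (5) = 1.600
  γ = (3 - (-1)·1.000 - (3)·1.600) / (7) = -0.114
Iteration 2:
  α = (5 - (1)·1.600 - (-3)·-0.114) / (7) = 0.437
  β = (5 - (-1)·0.437 - (-2)·-0.114) / (5) = 1.042
  γ = (3 - (-1)·0.437 - (3)·1.042) / (7) = 0.044
Iteration 3:
  α = (5 - (1)·1.042 - (-3)·0.044) / (7) = 0.584
  β = (5 - (-1)·0.584 - (-2)·0.044) / (5) = 1.134
  γ = (3 - (-1)·0.584 - (3)·1.134) / (7) = 0.026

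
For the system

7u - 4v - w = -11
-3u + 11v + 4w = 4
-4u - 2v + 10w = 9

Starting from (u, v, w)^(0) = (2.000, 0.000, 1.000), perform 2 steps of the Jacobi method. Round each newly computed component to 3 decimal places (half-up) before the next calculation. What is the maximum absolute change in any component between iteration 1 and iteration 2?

1.263

Iteration 1:
  u = (-11 - (-4)·0.000 - (-1)·1.000) / (7) = -1.429
  v = (4 - (-3)·2.000 - (4)·1.000) / (11) = 0.545
  w = (9 - (-4)·2.000 - (-2)·0.000) / (10) = 1.700
Iteration 2:
  u = (-11 - (-4)·0.545 - (-1)·1.700) / (7) = -1.017
  v = (4 - (-3)·-1.429 - (4)·1.700) / (11) = -0.644
  w = (9 - (-4)·-1.429 - (-2)·0.545) / (10) = 0.437
Change: (0.412, -1.189, -1.263) → max |·| = 1.263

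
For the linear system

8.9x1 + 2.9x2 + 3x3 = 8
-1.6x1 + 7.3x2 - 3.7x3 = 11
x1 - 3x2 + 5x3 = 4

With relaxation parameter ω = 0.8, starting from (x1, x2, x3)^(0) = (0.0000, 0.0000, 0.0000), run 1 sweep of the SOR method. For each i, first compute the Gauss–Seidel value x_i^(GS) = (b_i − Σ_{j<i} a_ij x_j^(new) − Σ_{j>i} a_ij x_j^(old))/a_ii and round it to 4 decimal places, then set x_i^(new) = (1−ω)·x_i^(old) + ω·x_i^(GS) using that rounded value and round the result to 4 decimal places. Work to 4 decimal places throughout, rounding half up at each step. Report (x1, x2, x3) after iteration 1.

(0.7191, 1.3316, 1.1641)

Iteration 1:
  x1: GS value = (8 - (2.9)·0.0000 - (3)·0.0000) / (8.9) = 0.8989;  x1 ← (1−ω)·0.0000 + ω·0.8989 = 0.7191
  x2: GS value = (11 - (-1.6)·0.7191 - (-3.7)·0.0000) / (7.3) = 1.6645;  x2 ← (1−ω)·0.0000 + ω·1.6645 = 1.3316
  x3: GS value = (4 - (1)·0.7191 - (-3)·1.3316) / (5) = 1.4551;  x3 ← (1−ω)·0.0000 + ω·1.4551 = 1.1641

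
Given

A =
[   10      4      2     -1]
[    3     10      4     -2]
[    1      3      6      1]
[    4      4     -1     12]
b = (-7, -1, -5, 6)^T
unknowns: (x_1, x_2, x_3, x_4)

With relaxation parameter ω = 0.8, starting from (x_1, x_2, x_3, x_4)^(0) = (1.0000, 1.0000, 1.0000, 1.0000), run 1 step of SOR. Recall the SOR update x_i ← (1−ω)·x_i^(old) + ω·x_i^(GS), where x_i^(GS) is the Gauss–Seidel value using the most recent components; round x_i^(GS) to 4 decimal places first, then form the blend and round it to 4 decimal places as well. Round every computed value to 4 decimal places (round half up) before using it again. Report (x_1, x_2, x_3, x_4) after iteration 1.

Iteration 1:
  x_1: GS value = (-7 - (4)·1.0000 - (2)·1.0000 - (-1)·1.0000) / (10) = -1.2000;  x_1 ← (1−ω)·1.0000 + ω·-1.2000 = -0.7600
  x_2: GS value = (-1 - (3)·-0.7600 - (4)·1.0000 - (-2)·1.0000) / (10) = -0.0720;  x_2 ← (1−ω)·1.0000 + ω·-0.0720 = 0.1424
  x_3: GS value = (-5 - (1)·-0.7600 - (3)·0.1424 - (1)·1.0000) / (6) = -0.9445;  x_3 ← (1−ω)·1.0000 + ω·-0.9445 = -0.5556
  x_4: GS value = (6 - (4)·-0.7600 - (4)·0.1424 - (-1)·-0.5556) / (12) = 0.6596;  x_4 ← (1−ω)·1.0000 + ω·0.6596 = 0.7277

(-0.7600, 0.1424, -0.5556, 0.7277)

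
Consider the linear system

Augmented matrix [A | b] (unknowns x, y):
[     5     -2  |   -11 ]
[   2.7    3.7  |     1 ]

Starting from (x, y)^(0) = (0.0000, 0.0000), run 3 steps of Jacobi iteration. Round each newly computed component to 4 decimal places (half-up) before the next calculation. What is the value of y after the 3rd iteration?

Iteration 1:
  x = (-11 - (-2)·0.0000) / (5) = -2.2000
  y = (1 - (2.7)·0.0000) / (3.7) = 0.2703
Iteration 2:
  x = (-11 - (-2)·0.2703) / (5) = -2.0919
  y = (1 - (2.7)·-2.2000) / (3.7) = 1.8757
Iteration 3:
  x = (-11 - (-2)·1.8757) / (5) = -1.4497
  y = (1 - (2.7)·-2.0919) / (3.7) = 1.7968

1.7968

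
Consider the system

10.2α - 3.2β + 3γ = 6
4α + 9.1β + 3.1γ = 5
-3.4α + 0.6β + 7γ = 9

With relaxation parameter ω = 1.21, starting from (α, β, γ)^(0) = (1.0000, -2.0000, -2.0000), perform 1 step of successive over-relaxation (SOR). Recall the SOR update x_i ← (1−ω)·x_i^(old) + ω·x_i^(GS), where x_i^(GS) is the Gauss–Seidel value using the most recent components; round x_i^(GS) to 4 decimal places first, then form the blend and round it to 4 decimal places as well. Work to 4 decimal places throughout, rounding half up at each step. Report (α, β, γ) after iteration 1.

Iteration 1:
  α: GS value = (6 - (-3.2)·-2.0000 - (3)·-2.0000) / (10.2) = 0.5490;  α ← (1−ω)·1.0000 + ω·0.5490 = 0.4543
  β: GS value = (5 - (4)·0.4543 - (3.1)·-2.0000) / (9.1) = 1.0311;  β ← (1−ω)·-2.0000 + ω·1.0311 = 1.6676
  γ: GS value = (9 - (-3.4)·0.4543 - (0.6)·1.6676) / (7) = 1.3634;  γ ← (1−ω)·-2.0000 + ω·1.3634 = 2.0697

(0.4543, 1.6676, 2.0697)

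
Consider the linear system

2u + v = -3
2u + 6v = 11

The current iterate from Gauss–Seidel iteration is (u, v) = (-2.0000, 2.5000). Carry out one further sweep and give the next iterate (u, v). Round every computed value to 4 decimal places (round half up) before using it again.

(-2.7500, 2.7500)

One sweep:
  u = (-3 - (1)·2.5000) / (2) = -2.7500
  v = (11 - (2)·-2.7500) / (6) = 2.7500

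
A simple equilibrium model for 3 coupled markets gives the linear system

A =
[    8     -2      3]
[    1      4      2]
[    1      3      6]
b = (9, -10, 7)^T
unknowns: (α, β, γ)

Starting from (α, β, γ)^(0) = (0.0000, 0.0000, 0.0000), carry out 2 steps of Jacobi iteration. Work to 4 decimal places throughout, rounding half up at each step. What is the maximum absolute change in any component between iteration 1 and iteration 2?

Iteration 1:
  α = (9 - (-2)·0.0000 - (3)·0.0000) / (8) = 1.1250
  β = (-10 - (1)·0.0000 - (2)·0.0000) / (4) = -2.5000
  γ = (7 - (1)·0.0000 - (3)·0.0000) / (6) = 1.1667
Iteration 2:
  α = (9 - (-2)·-2.5000 - (3)·1.1667) / (8) = 0.0625
  β = (-10 - (1)·1.1250 - (2)·1.1667) / (4) = -3.3646
  γ = (7 - (1)·1.1250 - (3)·-2.5000) / (6) = 2.2292
Change: (-1.0625, -0.8646, 1.0625) → max |·| = 1.0625

1.0625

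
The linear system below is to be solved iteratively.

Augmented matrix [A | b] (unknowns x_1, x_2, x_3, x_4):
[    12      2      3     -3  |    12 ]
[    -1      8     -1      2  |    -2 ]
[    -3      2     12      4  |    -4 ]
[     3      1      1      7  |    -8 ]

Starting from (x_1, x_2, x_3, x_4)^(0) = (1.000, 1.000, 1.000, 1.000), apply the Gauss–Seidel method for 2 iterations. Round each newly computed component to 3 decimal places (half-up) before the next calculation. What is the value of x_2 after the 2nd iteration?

Iteration 1:
  x_1 = (12 - (2)·1.000 - (3)·1.000 - (-3)·1.000) / (12) = 0.833
  x_2 = (-2 - (-1)·0.833 - (-1)·1.000 - (2)·1.000) / (8) = -0.271
  x_3 = (-4 - (-3)·0.833 - (2)·-0.271 - (4)·1.000) / (12) = -0.413
  x_4 = (-8 - (3)·0.833 - (1)·-0.271 - (1)·-0.413) / (7) = -1.402
Iteration 2:
  x_1 = (12 - (2)·-0.271 - (3)·-0.413 - (-3)·-1.402) / (12) = 0.798
  x_2 = (-2 - (-1)·0.798 - (-1)·-0.413 - (2)·-1.402) / (8) = 0.149
  x_3 = (-4 - (-3)·0.798 - (2)·0.149 - (4)·-1.402) / (12) = 0.309
  x_4 = (-8 - (3)·0.798 - (1)·0.149 - (1)·0.309) / (7) = -1.550

0.149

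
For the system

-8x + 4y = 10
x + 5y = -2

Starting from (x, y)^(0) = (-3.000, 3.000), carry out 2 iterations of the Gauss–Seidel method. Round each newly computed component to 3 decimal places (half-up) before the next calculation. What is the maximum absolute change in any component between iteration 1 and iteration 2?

Iteration 1:
  x = (10 - (4)·3.000) / (-8) = 0.250
  y = (-2 - (1)·0.250) / (5) = -0.450
Iteration 2:
  x = (10 - (4)·-0.450) / (-8) = -1.475
  y = (-2 - (1)·-1.475) / (5) = -0.105
Change: (-1.725, 0.345) → max |·| = 1.725

1.725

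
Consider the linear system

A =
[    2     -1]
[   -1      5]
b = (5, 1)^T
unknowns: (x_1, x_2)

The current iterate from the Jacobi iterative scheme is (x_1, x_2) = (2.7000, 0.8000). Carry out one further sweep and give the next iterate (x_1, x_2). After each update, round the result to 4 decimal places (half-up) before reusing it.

One sweep:
  x_1 = (5 - (-1)·0.8000) / (2) = 2.9000
  x_2 = (1 - (-1)·2.7000) / (5) = 0.7400

(2.9000, 0.7400)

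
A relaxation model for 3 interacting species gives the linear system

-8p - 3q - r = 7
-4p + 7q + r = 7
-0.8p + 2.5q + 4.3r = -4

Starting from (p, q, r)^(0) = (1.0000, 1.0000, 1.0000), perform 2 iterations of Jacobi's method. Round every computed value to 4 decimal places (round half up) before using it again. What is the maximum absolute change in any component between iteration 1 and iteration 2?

1.0249

Iteration 1:
  p = (7 - (-3)·1.0000 - (-1)·1.0000) / (-8) = -1.3750
  q = (7 - (-4)·1.0000 - (1)·1.0000) / (7) = 1.4286
  r = (-4 - (-0.8)·1.0000 - (2.5)·1.0000) / (4.3) = -1.3256
Iteration 2:
  p = (7 - (-3)·1.4286 - (-1)·-1.3256) / (-8) = -1.2450
  q = (7 - (-4)·-1.3750 - (1)·-1.3256) / (7) = 0.4037
  r = (-4 - (-0.8)·-1.3750 - (2.5)·1.4286) / (4.3) = -2.0166
Change: (0.1300, -1.0249, -0.6910) → max |·| = 1.0249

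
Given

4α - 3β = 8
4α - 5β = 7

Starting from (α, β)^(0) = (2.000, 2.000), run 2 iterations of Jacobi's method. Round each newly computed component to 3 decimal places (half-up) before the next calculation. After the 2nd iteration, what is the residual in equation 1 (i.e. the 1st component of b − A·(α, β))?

Iteration 1:
  α = (8 - (-3)·2.000) / (4) = 3.500
  β = (7 - (4)·2.000) / (-5) = 0.200
Iteration 2:
  α = (8 - (-3)·0.200) / (4) = 2.150
  β = (7 - (4)·3.500) / (-5) = 1.400
Residual b − A·x = (3.600, 5.400)

3.600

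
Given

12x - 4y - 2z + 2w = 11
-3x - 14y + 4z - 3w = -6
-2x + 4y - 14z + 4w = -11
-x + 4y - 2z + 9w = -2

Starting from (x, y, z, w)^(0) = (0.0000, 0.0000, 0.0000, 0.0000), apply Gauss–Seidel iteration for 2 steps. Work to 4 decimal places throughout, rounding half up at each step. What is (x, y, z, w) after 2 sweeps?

(1.1248, 0.4071, 0.7233, -0.1174)

Iteration 1:
  x = (11 - (-4)·0.0000 - (-2)·0.0000 - (2)·0.0000) / (12) = 0.9167
  y = (-6 - (-3)·0.9167 - (4)·0.0000 - (-3)·0.0000) / (-14) = 0.2321
  z = (-11 - (-2)·0.9167 - (4)·0.2321 - (4)·0.0000) / (-14) = 0.7211
  w = (-2 - (-1)·0.9167 - (4)·0.2321 - (-2)·0.7211) / (9) = -0.0633
Iteration 2:
  x = (11 - (-4)·0.2321 - (-2)·0.7211 - (2)·-0.0633) / (12) = 1.1248
  y = (-6 - (-3)·1.1248 - (4)·0.7211 - (-3)·-0.0633) / (-14) = 0.4071
  z = (-11 - (-2)·1.1248 - (4)·0.4071 - (4)·-0.0633) / (-14) = 0.7233
  w = (-2 - (-1)·1.1248 - (4)·0.4071 - (-2)·0.7233) / (9) = -0.1174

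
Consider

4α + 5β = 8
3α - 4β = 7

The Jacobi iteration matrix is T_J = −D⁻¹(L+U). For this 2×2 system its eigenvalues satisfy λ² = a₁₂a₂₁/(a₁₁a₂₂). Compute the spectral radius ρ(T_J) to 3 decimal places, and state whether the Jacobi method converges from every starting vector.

0.968

a₁₂a₂₁/(a₁₁a₂₂) = (5)·(3) / ((4)·(-4)) = -0.937500
ρ = √|-0.937500| = √0.937500 = 0.968
ρ < 1, so Jacobi converges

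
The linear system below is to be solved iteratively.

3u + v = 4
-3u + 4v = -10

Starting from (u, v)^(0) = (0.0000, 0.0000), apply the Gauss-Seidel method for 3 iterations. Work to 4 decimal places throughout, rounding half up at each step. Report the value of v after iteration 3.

-1.2188

Iteration 1:
  u = (4 - (1)·0.0000) / (3) = 1.3333
  v = (-10 - (-3)·1.3333) / (4) = -1.5000
Iteration 2:
  u = (4 - (1)·-1.5000) / (3) = 1.8333
  v = (-10 - (-3)·1.8333) / (4) = -1.1250
Iteration 3:
  u = (4 - (1)·-1.1250) / (3) = 1.7083
  v = (-10 - (-3)·1.7083) / (4) = -1.2188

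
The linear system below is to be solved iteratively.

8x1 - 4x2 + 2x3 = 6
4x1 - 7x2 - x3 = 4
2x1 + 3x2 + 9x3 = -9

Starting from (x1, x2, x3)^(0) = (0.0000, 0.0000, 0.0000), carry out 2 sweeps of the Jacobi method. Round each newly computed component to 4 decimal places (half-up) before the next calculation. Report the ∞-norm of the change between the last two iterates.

Iteration 1:
  x1 = (6 - (-4)·0.0000 - (2)·0.0000) / (8) = 0.7500
  x2 = (4 - (4)·0.0000 - (-1)·0.0000) / (-7) = -0.5714
  x3 = (-9 - (2)·0.0000 - (3)·0.0000) / (9) = -1.0000
Iteration 2:
  x1 = (6 - (-4)·-0.5714 - (2)·-1.0000) / (8) = 0.7143
  x2 = (4 - (4)·0.7500 - (-1)·-1.0000) / (-7) = 0.0000
  x3 = (-9 - (2)·0.7500 - (3)·-0.5714) / (9) = -0.9762
Change: (-0.0357, 0.5714, 0.0238) → max |·| = 0.5714

0.5714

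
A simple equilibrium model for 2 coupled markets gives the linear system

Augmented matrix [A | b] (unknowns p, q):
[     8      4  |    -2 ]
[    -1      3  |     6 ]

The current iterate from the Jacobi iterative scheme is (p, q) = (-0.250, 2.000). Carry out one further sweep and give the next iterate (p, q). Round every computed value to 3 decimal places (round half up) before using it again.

One sweep:
  p = (-2 - (4)·2.000) / (8) = -1.250
  q = (6 - (-1)·-0.250) / (3) = 1.917

(-1.250, 1.917)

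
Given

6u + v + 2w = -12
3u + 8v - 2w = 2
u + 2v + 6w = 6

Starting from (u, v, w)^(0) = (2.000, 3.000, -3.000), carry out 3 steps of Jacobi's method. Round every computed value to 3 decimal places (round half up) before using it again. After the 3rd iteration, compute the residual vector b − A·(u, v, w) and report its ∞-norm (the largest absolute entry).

Iteration 1:
  u = (-12 - (1)·3.000 - (2)·-3.000) / (6) = -1.500
  v = (2 - (3)·2.000 - (-2)·-3.000) / (8) = -1.250
  w = (6 - (1)·2.000 - (2)·3.000) / (6) = -0.333
Iteration 2:
  u = (-12 - (1)·-1.250 - (2)·-0.333) / (6) = -1.681
  v = (2 - (3)·-1.500 - (-2)·-0.333) / (8) = 0.729
  w = (6 - (1)·-1.500 - (2)·-1.250) / (6) = 1.667
Iteration 3:
  u = (-12 - (1)·0.729 - (2)·1.667) / (6) = -2.677
  v = (2 - (3)·-1.681 - (-2)·1.667) / (8) = 1.297
  w = (6 - (1)·-1.681 - (2)·0.729) / (6) = 1.037
Residual b − A·x = (0.691, 1.729, -0.139); ∞-norm = 1.729

1.729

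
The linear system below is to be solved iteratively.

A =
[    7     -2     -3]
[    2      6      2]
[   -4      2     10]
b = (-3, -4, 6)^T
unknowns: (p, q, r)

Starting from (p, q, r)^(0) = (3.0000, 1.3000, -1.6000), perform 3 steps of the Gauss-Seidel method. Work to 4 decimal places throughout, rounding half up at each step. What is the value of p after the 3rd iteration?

-0.3523

Iteration 1:
  p = (-3 - (-2)·1.3000 - (-3)·-1.6000) / (7) = -0.7429
  q = (-4 - (2)·-0.7429 - (2)·-1.6000) / (6) = 0.1143
  r = (6 - (-4)·-0.7429 - (2)·0.1143) / (10) = 0.2800
Iteration 2:
  p = (-3 - (-2)·0.1143 - (-3)·0.2800) / (7) = -0.2759
  q = (-4 - (2)·-0.2759 - (2)·0.2800) / (6) = -0.6680
  r = (6 - (-4)·-0.2759 - (2)·-0.6680) / (10) = 0.6232
Iteration 3:
  p = (-3 - (-2)·-0.6680 - (-3)·0.6232) / (7) = -0.3523
  q = (-4 - (2)·-0.3523 - (2)·0.6232) / (6) = -0.7570
  r = (6 - (-4)·-0.3523 - (2)·-0.7570) / (10) = 0.6105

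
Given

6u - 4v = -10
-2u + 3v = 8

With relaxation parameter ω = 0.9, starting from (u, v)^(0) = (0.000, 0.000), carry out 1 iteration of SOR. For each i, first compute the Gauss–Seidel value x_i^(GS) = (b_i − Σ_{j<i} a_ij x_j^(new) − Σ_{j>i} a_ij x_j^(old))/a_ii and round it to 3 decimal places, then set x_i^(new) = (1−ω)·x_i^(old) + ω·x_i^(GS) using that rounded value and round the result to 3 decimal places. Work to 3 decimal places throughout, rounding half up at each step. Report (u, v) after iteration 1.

Iteration 1:
  u: GS value = (-10 - (-4)·0.000) / (6) = -1.667;  u ← (1−ω)·0.000 + ω·-1.667 = -1.500
  v: GS value = (8 - (-2)·-1.500) / (3) = 1.667;  v ← (1−ω)·0.000 + ω·1.667 = 1.500

(-1.500, 1.500)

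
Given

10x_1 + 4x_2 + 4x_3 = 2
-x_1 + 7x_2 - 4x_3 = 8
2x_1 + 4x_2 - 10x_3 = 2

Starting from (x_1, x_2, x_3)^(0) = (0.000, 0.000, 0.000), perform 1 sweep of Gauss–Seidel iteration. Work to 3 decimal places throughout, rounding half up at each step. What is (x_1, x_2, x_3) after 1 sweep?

Iteration 1:
  x_1 = (2 - (4)·0.000 - (4)·0.000) / (10) = 0.200
  x_2 = (8 - (-1)·0.200 - (-4)·0.000) / (7) = 1.171
  x_3 = (2 - (2)·0.200 - (4)·1.171) / (-10) = 0.308

(0.200, 1.171, 0.308)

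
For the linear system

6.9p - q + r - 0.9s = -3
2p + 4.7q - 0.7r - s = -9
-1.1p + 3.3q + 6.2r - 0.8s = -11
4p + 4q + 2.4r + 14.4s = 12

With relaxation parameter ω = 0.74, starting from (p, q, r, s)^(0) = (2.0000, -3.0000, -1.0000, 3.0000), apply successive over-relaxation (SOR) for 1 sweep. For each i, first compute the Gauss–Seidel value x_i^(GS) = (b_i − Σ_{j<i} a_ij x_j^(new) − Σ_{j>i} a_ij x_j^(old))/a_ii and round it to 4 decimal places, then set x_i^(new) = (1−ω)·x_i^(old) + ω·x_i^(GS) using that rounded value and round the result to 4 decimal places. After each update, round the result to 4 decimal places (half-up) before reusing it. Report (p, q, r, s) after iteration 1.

Iteration 1:
  p: GS value = (-3 - (-1)·-3.0000 - (1)·-1.0000 - (-0.9)·3.0000) / (6.9) = -0.3333;  p ← (1−ω)·2.0000 + ω·-0.3333 = 0.2734
  q: GS value = (-9 - (2)·0.2734 - (-0.7)·-1.0000 - (-1)·3.0000) / (4.7) = -1.5419;  q ← (1−ω)·-3.0000 + ω·-1.5419 = -1.9210
  r: GS value = (-11 - (-1.1)·0.2734 - (3.3)·-1.9210 - (-0.8)·3.0000) / (6.2) = -0.3161;  r ← (1−ω)·-1.0000 + ω·-0.3161 = -0.4939
  s: GS value = (12 - (4)·0.2734 - (4)·-1.9210 - (2.4)·-0.4939) / (14.4) = 1.3733;  s ← (1−ω)·3.0000 + ω·1.3733 = 1.7962

(0.2734, -1.9210, -0.4939, 1.7962)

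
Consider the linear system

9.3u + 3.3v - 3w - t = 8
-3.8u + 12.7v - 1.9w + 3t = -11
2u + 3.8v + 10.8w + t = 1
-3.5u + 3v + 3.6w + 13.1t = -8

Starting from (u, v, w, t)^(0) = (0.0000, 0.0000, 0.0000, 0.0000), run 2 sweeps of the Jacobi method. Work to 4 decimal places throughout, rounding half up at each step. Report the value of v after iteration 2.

-0.4506

Iteration 1:
  u = (8 - (3.3)·0.0000 - (-3)·0.0000 - (-1)·0.0000) / (9.3) = 0.8602
  v = (-11 - (-3.8)·0.0000 - (-1.9)·0.0000 - (3)·0.0000) / (12.7) = -0.8661
  w = (1 - (2)·0.0000 - (3.8)·0.0000 - (1)·0.0000) / (10.8) = 0.0926
  t = (-8 - (-3.5)·0.0000 - (3)·0.0000 - (3.6)·0.0000) / (13.1) = -0.6107
Iteration 2:
  u = (8 - (3.3)·-0.8661 - (-3)·0.0926 - (-1)·-0.6107) / (9.3) = 1.1317
  v = (-11 - (-3.8)·0.8602 - (-1.9)·0.0926 - (3)·-0.6107) / (12.7) = -0.4506
  w = (1 - (2)·0.8602 - (3.8)·-0.8661 - (1)·-0.6107) / (10.8) = 0.2946
  t = (-8 - (-3.5)·0.8602 - (3)·-0.8661 - (3.6)·0.0926) / (13.1) = -0.2080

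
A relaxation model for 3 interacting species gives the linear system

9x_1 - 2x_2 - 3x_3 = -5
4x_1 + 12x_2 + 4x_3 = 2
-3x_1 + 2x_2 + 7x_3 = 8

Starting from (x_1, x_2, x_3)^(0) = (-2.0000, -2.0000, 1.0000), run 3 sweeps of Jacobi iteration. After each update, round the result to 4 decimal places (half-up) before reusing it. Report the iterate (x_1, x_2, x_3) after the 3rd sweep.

(-0.2945, -0.0185, 1.0454)

Iteration 1:
  x_1 = (-5 - (-2)·-2.0000 - (-3)·1.0000) / (9) = -0.6667
  x_2 = (2 - (4)·-2.0000 - (4)·1.0000) / (12) = 0.5000
  x_3 = (8 - (-3)·-2.0000 - (2)·-2.0000) / (7) = 0.8571
Iteration 2:
  x_1 = (-5 - (-2)·0.5000 - (-3)·0.8571) / (9) = -0.1587
  x_2 = (2 - (4)·-0.6667 - (4)·0.8571) / (12) = 0.1032
  x_3 = (8 - (-3)·-0.6667 - (2)·0.5000) / (7) = 0.7143
Iteration 3:
  x_1 = (-5 - (-2)·0.1032 - (-3)·0.7143) / (9) = -0.2945
  x_2 = (2 - (4)·-0.1587 - (4)·0.7143) / (12) = -0.0185
  x_3 = (8 - (-3)·-0.1587 - (2)·0.1032) / (7) = 1.0454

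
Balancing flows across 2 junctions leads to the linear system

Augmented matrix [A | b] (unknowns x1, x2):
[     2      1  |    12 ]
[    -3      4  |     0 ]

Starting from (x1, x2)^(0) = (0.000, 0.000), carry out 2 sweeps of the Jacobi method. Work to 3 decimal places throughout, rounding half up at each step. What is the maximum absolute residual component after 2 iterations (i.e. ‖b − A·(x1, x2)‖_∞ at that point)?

Iteration 1:
  x1 = (12 - (1)·0.000) / (2) = 6.000
  x2 = (0 - (-3)·0.000) / (4) = 0.000
Iteration 2:
  x1 = (12 - (1)·0.000) / (2) = 6.000
  x2 = (0 - (-3)·6.000) / (4) = 4.500
Residual b − A·x = (-4.500, 0.000); ∞-norm = 4.500

4.500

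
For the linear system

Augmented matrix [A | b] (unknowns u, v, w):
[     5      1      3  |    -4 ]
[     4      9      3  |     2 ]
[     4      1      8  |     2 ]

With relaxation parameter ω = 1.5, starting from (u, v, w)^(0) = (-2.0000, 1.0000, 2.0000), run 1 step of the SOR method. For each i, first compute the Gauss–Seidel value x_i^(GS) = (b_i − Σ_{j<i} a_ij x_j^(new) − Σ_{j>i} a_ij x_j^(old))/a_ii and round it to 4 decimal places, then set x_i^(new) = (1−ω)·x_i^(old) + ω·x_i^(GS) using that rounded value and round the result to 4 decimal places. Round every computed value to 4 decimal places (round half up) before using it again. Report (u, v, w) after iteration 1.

Iteration 1:
  u: GS value = (-4 - (1)·1.0000 - (3)·2.0000) / (5) = -2.2000;  u ← (1−ω)·-2.0000 + ω·-2.2000 = -2.3000
  v: GS value = (2 - (4)·-2.3000 - (3)·2.0000) / (9) = 0.5778;  v ← (1−ω)·1.0000 + ω·0.5778 = 0.3667
  w: GS value = (2 - (4)·-2.3000 - (1)·0.3667) / (8) = 1.3542;  w ← (1−ω)·2.0000 + ω·1.3542 = 1.0313

(-2.3000, 0.3667, 1.0313)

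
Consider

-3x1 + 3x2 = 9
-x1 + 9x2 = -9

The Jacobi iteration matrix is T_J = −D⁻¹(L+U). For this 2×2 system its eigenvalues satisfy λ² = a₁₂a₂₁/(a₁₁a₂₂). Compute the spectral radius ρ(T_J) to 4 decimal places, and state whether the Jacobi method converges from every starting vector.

0.3333

a₁₂a₂₁/(a₁₁a₂₂) = (3)·(-1) / ((-3)·(9)) = 0.111111
ρ = √|0.111111| = √0.111111 = 0.3333
ρ < 1, so Jacobi converges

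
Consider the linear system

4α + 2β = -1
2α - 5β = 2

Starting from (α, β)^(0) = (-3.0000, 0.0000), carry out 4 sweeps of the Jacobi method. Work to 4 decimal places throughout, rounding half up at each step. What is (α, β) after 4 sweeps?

(-0.1600, -0.4000)

Iteration 1:
  α = (-1 - (2)·0.0000) / (4) = -0.2500
  β = (2 - (2)·-3.0000) / (-5) = -1.6000
Iteration 2:
  α = (-1 - (2)·-1.6000) / (4) = 0.5500
  β = (2 - (2)·-0.2500) / (-5) = -0.5000
Iteration 3:
  α = (-1 - (2)·-0.5000) / (4) = 0.0000
  β = (2 - (2)·0.5500) / (-5) = -0.1800
Iteration 4:
  α = (-1 - (2)·-0.1800) / (4) = -0.1600
  β = (2 - (2)·0.0000) / (-5) = -0.4000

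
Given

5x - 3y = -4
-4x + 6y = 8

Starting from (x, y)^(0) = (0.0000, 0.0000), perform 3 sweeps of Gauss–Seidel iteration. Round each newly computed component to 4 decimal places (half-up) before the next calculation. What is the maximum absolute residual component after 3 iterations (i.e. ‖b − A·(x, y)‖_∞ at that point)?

Iteration 1:
  x = (-4 - (-3)·0.0000) / (5) = -0.8000
  y = (8 - (-4)·-0.8000) / (6) = 0.8000
Iteration 2:
  x = (-4 - (-3)·0.8000) / (5) = -0.3200
  y = (8 - (-4)·-0.3200) / (6) = 1.1200
Iteration 3:
  x = (-4 - (-3)·1.1200) / (5) = -0.1280
  y = (8 - (-4)·-0.1280) / (6) = 1.2480
Residual b − A·x = (0.3840, 0.0000); ∞-norm = 0.3840

0.3840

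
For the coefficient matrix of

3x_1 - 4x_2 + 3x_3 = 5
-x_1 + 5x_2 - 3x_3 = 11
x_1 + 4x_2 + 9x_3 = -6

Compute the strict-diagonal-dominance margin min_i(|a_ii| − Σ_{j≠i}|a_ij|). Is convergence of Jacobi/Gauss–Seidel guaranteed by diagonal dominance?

row 1: |3| − (4+3) = -4
row 2: |5| − (1+3) = 1
row 3: |9| − (1+4) = 4
minimum over rows = -4 → not strictly diagonally dominant

-4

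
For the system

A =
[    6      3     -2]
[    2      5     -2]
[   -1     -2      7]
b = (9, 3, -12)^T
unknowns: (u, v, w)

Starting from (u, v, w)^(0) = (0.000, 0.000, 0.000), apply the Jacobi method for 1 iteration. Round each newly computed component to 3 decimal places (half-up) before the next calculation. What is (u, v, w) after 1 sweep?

(1.500, 0.600, -1.714)

Iteration 1:
  u = (9 - (3)·0.000 - (-2)·0.000) / (6) = 1.500
  v = (3 - (2)·0.000 - (-2)·0.000) / (5) = 0.600
  w = (-12 - (-1)·0.000 - (-2)·0.000) / (7) = -1.714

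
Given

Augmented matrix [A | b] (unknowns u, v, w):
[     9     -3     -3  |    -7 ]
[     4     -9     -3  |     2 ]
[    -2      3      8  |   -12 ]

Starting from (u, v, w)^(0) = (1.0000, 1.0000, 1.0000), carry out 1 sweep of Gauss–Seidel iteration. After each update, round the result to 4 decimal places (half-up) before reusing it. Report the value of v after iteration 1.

-0.6049

Iteration 1:
  u = (-7 - (-3)·1.0000 - (-3)·1.0000) / (9) = -0.1111
  v = (2 - (4)·-0.1111 - (-3)·1.0000) / (-9) = -0.6049
  w = (-12 - (-2)·-0.1111 - (3)·-0.6049) / (8) = -1.3009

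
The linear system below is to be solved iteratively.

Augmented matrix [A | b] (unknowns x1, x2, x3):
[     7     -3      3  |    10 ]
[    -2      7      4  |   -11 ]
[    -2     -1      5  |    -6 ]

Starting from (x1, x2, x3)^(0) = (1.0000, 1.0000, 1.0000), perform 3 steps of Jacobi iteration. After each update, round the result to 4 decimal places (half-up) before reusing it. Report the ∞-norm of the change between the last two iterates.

0.6157

Iteration 1:
  x1 = (10 - (-3)·1.0000 - (3)·1.0000) / (7) = 1.4286
  x2 = (-11 - (-2)·1.0000 - (4)·1.0000) / (7) = -1.8571
  x3 = (-6 - (-2)·1.0000 - (-1)·1.0000) / (5) = -0.6000
Iteration 2:
  x1 = (10 - (-3)·-1.8571 - (3)·-0.6000) / (7) = 0.8898
  x2 = (-11 - (-2)·1.4286 - (4)·-0.6000) / (7) = -0.8204
  x3 = (-6 - (-2)·1.4286 - (-1)·-1.8571) / (5) = -1.0000
Iteration 3:
  x1 = (10 - (-3)·-0.8204 - (3)·-1.0000) / (7) = 1.5055
  x2 = (-11 - (-2)·0.8898 - (4)·-1.0000) / (7) = -0.7458
  x3 = (-6 - (-2)·0.8898 - (-1)·-0.8204) / (5) = -1.0082
Change: (0.6157, 0.0746, -0.0082) → max |·| = 0.6157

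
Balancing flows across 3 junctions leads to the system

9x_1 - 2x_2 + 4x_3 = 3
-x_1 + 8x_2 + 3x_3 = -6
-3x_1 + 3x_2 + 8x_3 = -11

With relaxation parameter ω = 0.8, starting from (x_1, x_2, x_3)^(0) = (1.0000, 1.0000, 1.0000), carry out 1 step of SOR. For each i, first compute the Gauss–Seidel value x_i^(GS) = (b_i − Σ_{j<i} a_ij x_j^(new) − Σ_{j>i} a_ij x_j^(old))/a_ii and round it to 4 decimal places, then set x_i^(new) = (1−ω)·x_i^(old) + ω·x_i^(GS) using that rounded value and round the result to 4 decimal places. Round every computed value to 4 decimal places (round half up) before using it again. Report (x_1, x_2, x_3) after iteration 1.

Iteration 1:
  x_1: GS value = (3 - (-2)·1.0000 - (4)·1.0000) / (9) = 0.1111;  x_1 ← (1−ω)·1.0000 + ω·0.1111 = 0.2889
  x_2: GS value = (-6 - (-1)·0.2889 - (3)·1.0000) / (8) = -1.0889;  x_2 ← (1−ω)·1.0000 + ω·-1.0889 = -0.6711
  x_3: GS value = (-11 - (-3)·0.2889 - (3)·-0.6711) / (8) = -1.0150;  x_3 ← (1−ω)·1.0000 + ω·-1.0150 = -0.6120

(0.2889, -0.6711, -0.6120)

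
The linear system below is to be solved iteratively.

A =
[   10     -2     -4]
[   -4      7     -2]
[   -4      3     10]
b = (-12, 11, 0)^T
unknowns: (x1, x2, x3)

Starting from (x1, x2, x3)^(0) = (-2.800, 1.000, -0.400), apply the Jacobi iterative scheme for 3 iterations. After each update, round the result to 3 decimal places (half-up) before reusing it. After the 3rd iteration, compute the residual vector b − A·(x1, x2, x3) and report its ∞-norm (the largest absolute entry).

2.356

Iteration 1:
  x1 = (-12 - (-2)·1.000 - (-4)·-0.400) / (10) = -1.160
  x2 = (11 - (-4)·-2.800 - (-2)·-0.400) / (7) = -0.143
  x3 = (0 - (-4)·-2.800 - (3)·1.000) / (10) = -1.420
Iteration 2:
  x1 = (-12 - (-2)·-0.143 - (-4)·-1.420) / (10) = -1.797
  x2 = (11 - (-4)·-1.160 - (-2)·-1.420) / (7) = 0.503
  x3 = (0 - (-4)·-1.160 - (3)·-0.143) / (10) = -0.421
Iteration 3:
  x1 = (-12 - (-2)·0.503 - (-4)·-0.421) / (10) = -1.268
  x2 = (11 - (-4)·-1.797 - (-2)·-0.421) / (7) = 0.424
  x3 = (0 - (-4)·-1.797 - (3)·0.503) / (10) = -0.870
Residual b − A·x = (-1.952, 1.220, 2.356); ∞-norm = 2.356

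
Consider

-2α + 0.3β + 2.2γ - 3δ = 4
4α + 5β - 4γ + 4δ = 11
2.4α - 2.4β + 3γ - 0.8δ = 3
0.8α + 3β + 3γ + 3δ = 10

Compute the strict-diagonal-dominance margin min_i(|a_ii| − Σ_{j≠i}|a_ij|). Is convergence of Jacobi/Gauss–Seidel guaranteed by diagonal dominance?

-7

row 1: |-2| − (0.3+2.2+3) = -3.5
row 2: |5| − (4+4+4) = -7
row 3: |3| − (2.4+2.4+0.8) = -2.6
row 4: |3| − (0.8+3+3) = -3.8
minimum over rows = -7 → not strictly diagonally dominant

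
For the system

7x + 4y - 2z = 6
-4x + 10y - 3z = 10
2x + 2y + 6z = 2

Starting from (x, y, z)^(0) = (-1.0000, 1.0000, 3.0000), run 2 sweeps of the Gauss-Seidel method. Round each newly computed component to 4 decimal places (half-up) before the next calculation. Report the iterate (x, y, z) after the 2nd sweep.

(-0.7279, 0.4588, 0.4230)

Iteration 1:
  x = (6 - (4)·1.0000 - (-2)·3.0000) / (7) = 1.1429
  y = (10 - (-4)·1.1429 - (-3)·3.0000) / (10) = 2.3572
  z = (2 - (2)·1.1429 - (2)·2.3572) / (6) = -0.8334
Iteration 2:
  x = (6 - (4)·2.3572 - (-2)·-0.8334) / (7) = -0.7279
  y = (10 - (-4)·-0.7279 - (-3)·-0.8334) / (10) = 0.4588
  z = (2 - (2)·-0.7279 - (2)·0.4588) / (6) = 0.4230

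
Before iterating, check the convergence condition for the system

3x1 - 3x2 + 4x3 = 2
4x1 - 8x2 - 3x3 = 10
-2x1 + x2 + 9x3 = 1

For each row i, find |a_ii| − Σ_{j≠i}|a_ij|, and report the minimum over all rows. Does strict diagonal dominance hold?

-4

row 1: |3| − (3+4) = -4
row 2: |-8| − (4+3) = 1
row 3: |9| − (2+1) = 6
minimum over rows = -4 → not strictly diagonally dominant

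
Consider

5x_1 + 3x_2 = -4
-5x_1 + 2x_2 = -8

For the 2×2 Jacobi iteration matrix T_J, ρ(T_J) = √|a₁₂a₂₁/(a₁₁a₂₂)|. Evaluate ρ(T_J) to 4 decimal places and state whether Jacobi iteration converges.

1.2247

a₁₂a₂₁/(a₁₁a₂₂) = (3)·(-5) / ((5)·(2)) = -1.500000
ρ = √|-1.500000| = √1.500000 = 1.2247
ρ > 1, so Jacobi diverges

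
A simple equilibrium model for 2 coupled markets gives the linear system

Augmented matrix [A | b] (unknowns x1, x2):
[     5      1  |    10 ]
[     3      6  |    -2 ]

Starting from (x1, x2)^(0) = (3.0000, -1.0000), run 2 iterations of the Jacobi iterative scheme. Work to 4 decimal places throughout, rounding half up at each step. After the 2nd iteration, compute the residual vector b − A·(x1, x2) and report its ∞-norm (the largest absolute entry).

Iteration 1:
  x1 = (10 - (1)·-1.0000) / (5) = 2.2000
  x2 = (-2 - (3)·3.0000) / (6) = -1.8333
Iteration 2:
  x1 = (10 - (1)·-1.8333) / (5) = 2.3667
  x2 = (-2 - (3)·2.2000) / (6) = -1.4333
Residual b − A·x = (-0.4002, -0.5003); ∞-norm = 0.5003

0.5003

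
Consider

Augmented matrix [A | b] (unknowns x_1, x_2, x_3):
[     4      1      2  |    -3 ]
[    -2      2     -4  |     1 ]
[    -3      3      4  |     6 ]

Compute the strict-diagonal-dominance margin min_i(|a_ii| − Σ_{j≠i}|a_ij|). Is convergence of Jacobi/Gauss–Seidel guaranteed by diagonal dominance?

row 1: |4| − (1+2) = 1
row 2: |2| − (2+4) = -4
row 3: |4| − (3+3) = -2
minimum over rows = -4 → not strictly diagonally dominant

-4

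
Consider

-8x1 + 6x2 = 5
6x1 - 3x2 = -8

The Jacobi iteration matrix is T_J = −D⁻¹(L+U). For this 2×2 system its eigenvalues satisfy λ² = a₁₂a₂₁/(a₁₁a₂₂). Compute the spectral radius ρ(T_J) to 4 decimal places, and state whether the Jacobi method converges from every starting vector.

1.2247

a₁₂a₂₁/(a₁₁a₂₂) = (6)·(6) / ((-8)·(-3)) = 1.500000
ρ = √|1.500000| = √1.500000 = 1.2247
ρ > 1, so Jacobi diverges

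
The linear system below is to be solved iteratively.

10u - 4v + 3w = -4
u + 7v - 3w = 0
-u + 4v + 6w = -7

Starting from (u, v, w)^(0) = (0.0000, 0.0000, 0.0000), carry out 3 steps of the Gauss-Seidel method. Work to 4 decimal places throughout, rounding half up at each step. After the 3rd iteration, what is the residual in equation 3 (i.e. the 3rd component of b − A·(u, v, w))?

-0.0001

Iteration 1:
  u = (-4 - (-4)·0.0000 - (3)·0.0000) / (10) = -0.4000
  v = (0 - (1)·-0.4000 - (-3)·0.0000) / (7) = 0.0571
  w = (-7 - (-1)·-0.4000 - (4)·0.0571) / (6) = -1.2714
Iteration 2:
  u = (-4 - (-4)·0.0571 - (3)·-1.2714) / (10) = 0.0043
  v = (0 - (1)·0.0043 - (-3)·-1.2714) / (7) = -0.5455
  w = (-7 - (-1)·0.0043 - (4)·-0.5455) / (6) = -0.8023
Iteration 3:
  u = (-4 - (-4)·-0.5455 - (3)·-0.8023) / (10) = -0.3775
  v = (0 - (1)·-0.3775 - (-3)·-0.8023) / (7) = -0.2899
  w = (-7 - (-1)·-0.3775 - (4)·-0.2899) / (6) = -1.0363
Residual b − A·x = (1.7243, -0.7021, -0.0001)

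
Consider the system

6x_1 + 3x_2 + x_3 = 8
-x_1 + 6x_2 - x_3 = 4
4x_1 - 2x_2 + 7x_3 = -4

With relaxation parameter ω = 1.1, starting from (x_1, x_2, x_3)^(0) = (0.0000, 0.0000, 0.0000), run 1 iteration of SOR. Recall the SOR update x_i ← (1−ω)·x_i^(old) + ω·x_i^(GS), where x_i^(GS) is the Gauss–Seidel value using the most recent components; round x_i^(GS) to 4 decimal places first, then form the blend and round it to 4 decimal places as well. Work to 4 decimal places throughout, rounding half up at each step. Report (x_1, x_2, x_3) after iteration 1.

(1.4666, 1.0022, -1.2354)

Iteration 1:
  x_1: GS value = (8 - (3)·0.0000 - (1)·0.0000) / (6) = 1.3333;  x_1 ← (1−ω)·0.0000 + ω·1.3333 = 1.4666
  x_2: GS value = (4 - (-1)·1.4666 - (-1)·0.0000) / (6) = 0.9111;  x_2 ← (1−ω)·0.0000 + ω·0.9111 = 1.0022
  x_3: GS value = (-4 - (4)·1.4666 - (-2)·1.0022) / (7) = -1.1231;  x_3 ← (1−ω)·0.0000 + ω·-1.1231 = -1.2354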